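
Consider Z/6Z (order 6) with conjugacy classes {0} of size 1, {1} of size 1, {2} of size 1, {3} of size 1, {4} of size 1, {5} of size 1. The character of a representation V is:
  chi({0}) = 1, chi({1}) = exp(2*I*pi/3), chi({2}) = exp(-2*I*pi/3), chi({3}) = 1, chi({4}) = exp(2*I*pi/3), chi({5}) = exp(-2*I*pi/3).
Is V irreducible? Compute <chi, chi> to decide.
Irreducible: <chi, chi> = 1.

Justification: <chi, chi> = (1/|G|) sum_C |C| * |chi(C)|^2 = (1/6)[1*|1|^2 + 1*|exp(2*I*pi/3)|^2 + 1*|exp(-2*I*pi/3)|^2 + 1*|1|^2 + 1*|exp(2*I*pi/3)|^2 + 1*|exp(-2*I*pi/3)|^2]
  = (1/6)[(1) + (1) + (1) + (1) + (1) + (1)] = 6/6 = 1.
(Exp terms are combined using exp(i*s)*conj(exp(i*t)) = exp(i*(s-t)), and sums of them are collapsed using the identity that for every m > 1 the m distinct m-th roots of unity sum to 0, e.g. 1 + exp(2*I*pi/3) + exp(-2*I*pi/3) = 0.)
A character is irreducible iff <chi, chi> = 1, so this representation is irreducible.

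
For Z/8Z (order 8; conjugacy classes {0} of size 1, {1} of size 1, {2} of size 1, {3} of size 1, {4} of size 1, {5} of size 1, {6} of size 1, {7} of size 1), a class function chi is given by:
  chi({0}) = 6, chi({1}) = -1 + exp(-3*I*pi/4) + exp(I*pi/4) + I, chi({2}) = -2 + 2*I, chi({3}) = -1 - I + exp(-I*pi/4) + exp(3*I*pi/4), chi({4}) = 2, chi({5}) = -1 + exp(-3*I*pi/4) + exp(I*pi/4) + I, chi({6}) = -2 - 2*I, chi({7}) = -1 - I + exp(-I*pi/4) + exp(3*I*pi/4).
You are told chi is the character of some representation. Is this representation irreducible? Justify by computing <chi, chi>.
Not irreducible (reducible): <chi, chi> = 8 > 1.

Derivation: <chi, chi> = (1/|G|) sum_C |C| * |chi(C)|^2 = (1/8)[1*|6|^2 + 1*|-1 + exp(-3*I*pi/4) + exp(I*pi/4) + I|^2 + 1*|-2 + 2*I|^2 + 1*|-1 - I + exp(-I*pi/4) + exp(3*I*pi/4)|^2 + 1*|2|^2 + 1*|-1 + exp(-3*I*pi/4) + exp(I*pi/4) + I|^2 + 1*|-2 - 2*I|^2 + 1*|-1 - I + exp(-I*pi/4) + exp(3*I*pi/4)|^2]
  = (1/8)[(36) + (2) + (8) + (2) + (4) + (2) + (8) + (2)] = 64/8 = 8.
(Exp terms are combined using exp(i*s)*conj(exp(i*t)) = exp(i*(s-t)), and sums of them are collapsed using the identity that for every m > 1 the m distinct m-th roots of unity sum to 0, e.g. 1 + exp(2*I*pi/3) + exp(-2*I*pi/3) = 0.)
A character is irreducible iff <chi, chi> = 1, so this representation is reducible.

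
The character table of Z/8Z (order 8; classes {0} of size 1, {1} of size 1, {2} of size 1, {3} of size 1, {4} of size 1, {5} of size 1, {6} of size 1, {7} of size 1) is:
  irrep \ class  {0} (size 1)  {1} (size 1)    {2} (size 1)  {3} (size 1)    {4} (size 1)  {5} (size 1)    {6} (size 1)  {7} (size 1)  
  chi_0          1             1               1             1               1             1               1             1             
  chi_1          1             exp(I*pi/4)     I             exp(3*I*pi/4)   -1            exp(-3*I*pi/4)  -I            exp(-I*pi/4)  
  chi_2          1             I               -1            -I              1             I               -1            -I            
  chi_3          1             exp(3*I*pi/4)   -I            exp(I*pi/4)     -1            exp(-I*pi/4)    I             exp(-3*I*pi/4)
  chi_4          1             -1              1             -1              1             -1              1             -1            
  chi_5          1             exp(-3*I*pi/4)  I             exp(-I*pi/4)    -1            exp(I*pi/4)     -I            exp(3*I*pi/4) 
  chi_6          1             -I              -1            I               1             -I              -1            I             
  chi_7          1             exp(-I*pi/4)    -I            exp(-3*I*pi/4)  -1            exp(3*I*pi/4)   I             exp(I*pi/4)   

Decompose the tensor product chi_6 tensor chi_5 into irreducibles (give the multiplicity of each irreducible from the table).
chi_6 tensor chi_5 = chi_3 (all other irreducibles have multiplicity 0).

Details: The character of a tensor product is the pointwise product (chi_6 * chi_5)(C) = chi_6(C) * chi_5(C):
  {0}: (1)*(1), {1}: (-I)*(exp(-3*I*pi/4)), {2}: (-1)*(I), {3}: (I)*(exp(-I*pi/4)), {4}: (1)*(-1), {5}: (-I)*(exp(I*pi/4)), {6}: (-1)*(-I), {7}: (I)*(exp(3*I*pi/4))
so (chi_6 * chi_5) takes values
  {0} -> 1, {1} -> -exp(-I*pi/4), {2} -> -I, {3} -> exp(I*pi/4), {4} -> -1, {5} -> -exp(3*I*pi/4), {6} -> I, {7} -> exp(-3*I*pi/4).
Now take the inner product of this character with each irreducible chi from the table, <chi_6*chi_5, chi> = (1/8) sum_C |C| (chi_6*chi_5)(C) conj(chi(C)):
  <chi_6*chi_5, chi_0> = (1/8)[1*(1)*conj(1) + 1*(-exp(-I*pi/4))*conj(1) + 1*(-I)*conj(1) + 1*(exp(I*pi/4))*conj(1) + 1*(-1)*conj(1) + 1*(-exp(3*I*pi/4))*conj(1) + 1*(I)*conj(1) + 1*(exp(-3*I*pi/4))*conj(1)]
      = (1/8)[(1) + (-exp(-I*pi/4)) + (-I) + (exp(I*pi/4)) + (-1) + (-exp(3*I*pi/4)) + (I) + (exp(-3*I*pi/4))] = 0/8 = 0
  <chi_6*chi_5, chi_1> = (1/8)[1*(1)*conj(1) + 1*(-exp(-I*pi/4))*conj(exp(I*pi/4)) + 1*(-I)*conj(I) + 1*(exp(I*pi/4))*conj(exp(3*I*pi/4)) + 1*(-1)*conj(-1) + 1*(-exp(3*I*pi/4))*conj(exp(-3*I*pi/4)) + 1*(I)*conj(-I) + 1*(exp(-3*I*pi/4))*conj(exp(-I*pi/4))]
      = (1/8)[(1) + (I) + (-1) + (-I) + (1) + (I) + (-1) + (-I)] = 0/8 = 0
  <chi_6*chi_5, chi_2> = (1/8)[1*(1)*conj(1) + 1*(-exp(-I*pi/4))*conj(I) + 1*(-I)*conj(-1) + 1*(exp(I*pi/4))*conj(-I) + 1*(-1)*conj(1) + 1*(-exp(3*I*pi/4))*conj(I) + 1*(I)*conj(-1) + 1*(exp(-3*I*pi/4))*conj(-I)]
      = (1/8)[(1) + (exp(I*pi/4)) + (I) + (exp(3*I*pi/4)) + (-1) + (exp(-3*I*pi/4)) + (-I) + (exp(-I*pi/4))] = 0/8 = 0
  <chi_6*chi_5, chi_3> = (1/8)[1*(1)*conj(1) + 1*(-exp(-I*pi/4))*conj(exp(3*I*pi/4)) + 1*(-I)*conj(-I) + 1*(exp(I*pi/4))*conj(exp(I*pi/4)) + 1*(-1)*conj(-1) + 1*(-exp(3*I*pi/4))*conj(exp(-I*pi/4)) + 1*(I)*conj(I) + 1*(exp(-3*I*pi/4))*conj(exp(-3*I*pi/4))]
      = (1/8)[(1) + (1) + (1) + (1) + (1) + (1) + (1) + (1)] = 8/8 = 1
  <chi_6*chi_5, chi_4> = (1/8)[1*(1)*conj(1) + 1*(-exp(-I*pi/4))*conj(-1) + 1*(-I)*conj(1) + 1*(exp(I*pi/4))*conj(-1) + 1*(-1)*conj(1) + 1*(-exp(3*I*pi/4))*conj(-1) + 1*(I)*conj(1) + 1*(exp(-3*I*pi/4))*conj(-1)]
      = (1/8)[(1) + (exp(-I*pi/4)) + (-I) + (-exp(I*pi/4)) + (-1) + (exp(3*I*pi/4)) + (I) + (-exp(-3*I*pi/4))] = 0/8 = 0
  <chi_6*chi_5, chi_5> = (1/8)[1*(1)*conj(1) + 1*(-exp(-I*pi/4))*conj(exp(-3*I*pi/4)) + 1*(-I)*conj(I) + 1*(exp(I*pi/4))*conj(exp(-I*pi/4)) + 1*(-1)*conj(-1) + 1*(-exp(3*I*pi/4))*conj(exp(I*pi/4)) + 1*(I)*conj(-I) + 1*(exp(-3*I*pi/4))*conj(exp(3*I*pi/4))]
      = (1/8)[(1) + (-I) + (-1) + (I) + (1) + (-I) + (-1) + (I)] = 0/8 = 0
  <chi_6*chi_5, chi_6> = (1/8)[1*(1)*conj(1) + 1*(-exp(-I*pi/4))*conj(-I) + 1*(-I)*conj(-1) + 1*(exp(I*pi/4))*conj(I) + 1*(-1)*conj(1) + 1*(-exp(3*I*pi/4))*conj(-I) + 1*(I)*conj(-1) + 1*(exp(-3*I*pi/4))*conj(I)]
      = (1/8)[(1) + (-exp(I*pi/4)) + (I) + (-exp(3*I*pi/4)) + (-1) + (-exp(-3*I*pi/4)) + (-I) + (-exp(-I*pi/4))] = 0/8 = 0
  <chi_6*chi_5, chi_7> = (1/8)[1*(1)*conj(1) + 1*(-exp(-I*pi/4))*conj(exp(-I*pi/4)) + 1*(-I)*conj(-I) + 1*(exp(I*pi/4))*conj(exp(-3*I*pi/4)) + 1*(-1)*conj(-1) + 1*(-exp(3*I*pi/4))*conj(exp(3*I*pi/4)) + 1*(I)*conj(I) + 1*(exp(-3*I*pi/4))*conj(exp(I*pi/4))]
      = (1/8)[(1) + (-1) + (1) + (-1) + (1) + (-1) + (1) + (-1)] = 0/8 = 0
(Exp terms are combined using exp(i*s)*conj(exp(i*t)) = exp(i*(s-t)), and sums of them are collapsed using the identity that for every m > 1 the m distinct m-th roots of unity sum to 0, e.g. 1 + exp(2*I*pi/3) + exp(-2*I*pi/3) = 0.)
Hence the multiplicities are chi_3: 1. Dimension check: dim(chi_6)*dim(chi_5) = 1*1 = 1 and sum (mult * dim) = 1*1 = 1.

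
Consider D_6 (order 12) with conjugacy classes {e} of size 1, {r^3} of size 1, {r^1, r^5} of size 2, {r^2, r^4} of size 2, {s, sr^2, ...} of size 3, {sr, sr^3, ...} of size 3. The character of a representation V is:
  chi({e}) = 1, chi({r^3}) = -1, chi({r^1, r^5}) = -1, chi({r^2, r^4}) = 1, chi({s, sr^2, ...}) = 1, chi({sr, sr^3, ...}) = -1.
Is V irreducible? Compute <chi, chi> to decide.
Irreducible: <chi, chi> = 1.

Argument: <chi, chi> = (1/|G|) sum_C |C| * |chi(C)|^2 = (1/12)[1*|1|^2 + 1*|-1|^2 + 2*|-1|^2 + 2*|1|^2 + 3*|1|^2 + 3*|-1|^2]
  = (1/12)[(1) + (1) + (2) + (2) + (3) + (3)] = 12/12 = 1.
A character is irreducible iff <chi, chi> = 1, so this representation is irreducible.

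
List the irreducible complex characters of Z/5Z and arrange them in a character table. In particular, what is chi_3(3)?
Character table of Z/5Z (irreps indexed chi_0,...,chi_4 with chi_k(m) = zeta_5^(k*m), zeta_5 = exp(2*pi*i/5)):
  irrep \ class  {0} (size 1)  {1} (size 1)    {2} (size 1)    {3} (size 1)    {4} (size 1)  
  chi_0          1             1               1               1               1             
  chi_1          1             exp(2*I*pi/5)   exp(4*I*pi/5)   exp(-4*I*pi/5)  exp(-2*I*pi/5)
  chi_2          1             exp(4*I*pi/5)   exp(-2*I*pi/5)  exp(2*I*pi/5)   exp(-4*I*pi/5)
  chi_3          1             exp(-4*I*pi/5)  exp(2*I*pi/5)   exp(-2*I*pi/5)  exp(4*I*pi/5) 
  chi_4          1             exp(-2*I*pi/5)  exp(-4*I*pi/5)  exp(4*I*pi/5)   exp(2*I*pi/5) 

Spot check: chi_3(3) = zeta_5^(3*3) = zeta_5^9 = exp(-2*I*pi/5).

Argument: Z/5Z is abelian, so all 5 irreducible complex representations are 1-dimensional. They are given by chi_k(m) = zeta_5^(k*m) for k = 0,...,4. Row orthogonality: sum_m chi_k(m) conj(chi_l(m)) = 5 * [k = l].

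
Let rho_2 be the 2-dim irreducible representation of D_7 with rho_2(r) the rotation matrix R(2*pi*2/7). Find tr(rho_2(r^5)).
chi_{rho_2}(r^5) = 2*cos(2*pi*2*5/7) = -2*cos(pi/7)

Proof sketch: rho_2(r^5) is rotation by angle 2*pi*2*5/7, whose trace is 2*cos(2*pi*2*5/7) = -2*cos(pi/7).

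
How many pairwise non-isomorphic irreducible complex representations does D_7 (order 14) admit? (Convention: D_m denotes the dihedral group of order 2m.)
5

The number of irreducible complex representations of a finite group equals its number of conjugacy classes. D_7 has 5 conjugacy classes ((n+3)/2 for n odd), so D_7 (order 14) has exactly 5 irreducible complex representations.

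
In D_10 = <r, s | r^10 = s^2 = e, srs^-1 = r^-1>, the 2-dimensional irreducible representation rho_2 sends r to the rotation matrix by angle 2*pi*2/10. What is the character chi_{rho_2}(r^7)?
chi_{rho_2}(r^7) = 2*cos(2*pi*2*7/10) = -sqrt(5)/2 - 1/2

Justification: rho_2(r^7) is rotation by angle 2*pi*2*7/10, whose trace is 2*cos(2*pi*2*7/10) = -sqrt(5)/2 - 1/2.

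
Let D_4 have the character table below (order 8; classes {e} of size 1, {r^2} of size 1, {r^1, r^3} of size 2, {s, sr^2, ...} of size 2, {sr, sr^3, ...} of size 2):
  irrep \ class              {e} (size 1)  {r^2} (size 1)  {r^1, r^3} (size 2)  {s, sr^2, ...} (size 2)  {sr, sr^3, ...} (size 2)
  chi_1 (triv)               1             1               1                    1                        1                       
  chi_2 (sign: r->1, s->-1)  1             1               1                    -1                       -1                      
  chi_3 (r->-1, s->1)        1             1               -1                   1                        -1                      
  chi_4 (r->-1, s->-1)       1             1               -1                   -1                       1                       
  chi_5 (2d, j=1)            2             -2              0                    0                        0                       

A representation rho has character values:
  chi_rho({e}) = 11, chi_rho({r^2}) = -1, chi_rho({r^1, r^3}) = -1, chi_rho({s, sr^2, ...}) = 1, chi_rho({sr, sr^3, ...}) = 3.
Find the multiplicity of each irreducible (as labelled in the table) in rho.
Multiplicities: chi_1: 2, chi_2: 0, chi_3: 1, chi_4: 2, chi_5: 3.

Why: Use <chi_rho, chi> = (1/|G|) sum_C |C| * chi_rho(C) * conj(chi(C)) with |G| = 8 for each irreducible chi in the table:
  <chi_rho, chi_1> = (1/8)[1*(11)*conj(1) + 1*(-1)*conj(1) + 2*(-1)*conj(1) + 2*(1)*conj(1) + 2*(3)*conj(1)]
      = (1/8)[(11) + (-1) + (-2) + (2) + (6)] = 16/8 = 2
  <chi_rho, chi_2> = (1/8)[1*(11)*conj(1) + 1*(-1)*conj(1) + 2*(-1)*conj(1) + 2*(1)*conj(-1) + 2*(3)*conj(-1)]
      = (1/8)[(11) + (-1) + (-2) + (-2) + (-6)] = 0/8 = 0
  <chi_rho, chi_3> = (1/8)[1*(11)*conj(1) + 1*(-1)*conj(1) + 2*(-1)*conj(-1) + 2*(1)*conj(1) + 2*(3)*conj(-1)]
      = (1/8)[(11) + (-1) + (2) + (2) + (-6)] = 8/8 = 1
  <chi_rho, chi_4> = (1/8)[1*(11)*conj(1) + 1*(-1)*conj(1) + 2*(-1)*conj(-1) + 2*(1)*conj(-1) + 2*(3)*conj(1)]
      = (1/8)[(11) + (-1) + (2) + (-2) + (6)] = 16/8 = 2
  <chi_rho, chi_5> = (1/8)[1*(11)*conj(2) + 1*(-1)*conj(-2) + 2*(-1)*conj(0) + 2*(1)*conj(0) + 2*(3)*conj(0)]
      = (1/8)[(22) + (2) + (0) + (0) + (0)] = 24/8 = 3
Dimension check: dim(rho) = sum (mult * dim) = 2*1 + 0*1 + 1*1 + 2*1 + 3*2 = 11 = chi_rho(e) = 11.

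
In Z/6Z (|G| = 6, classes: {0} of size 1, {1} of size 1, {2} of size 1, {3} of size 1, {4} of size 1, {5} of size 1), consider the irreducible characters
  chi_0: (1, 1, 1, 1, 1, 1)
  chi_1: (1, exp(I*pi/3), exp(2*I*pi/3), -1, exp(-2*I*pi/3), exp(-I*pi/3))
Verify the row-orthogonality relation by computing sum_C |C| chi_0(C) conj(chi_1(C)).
Sum = 0; so <chi_0, chi_1> = 0 (distinct irreducibles are orthogonal).

Working: Compute term by term over conjugacy classes (|C| * chi_0(C) * conj(chi_1(C))):
  1*(1)*conj(1) + 1*(1)*conj(exp(I*pi/3)) + 1*(1)*conj(exp(2*I*pi/3)) + 1*(1)*conj(-1) + 1*(1)*conj(exp(-2*I*pi/3)) + 1*(1)*conj(exp(-I*pi/3))
  = (1) + (exp(-I*pi/3)) + (exp(-2*I*pi/3)) + (-1) + (exp(2*I*pi/3)) + (exp(I*pi/3))
  = 0.
(Exp terms are combined using exp(i*s)*conj(exp(i*t)) = exp(i*(s-t)), and sums of them are collapsed using the identity that for every m > 1 the m distinct m-th roots of unity sum to 0, e.g. 1 + exp(2*I*pi/3) + exp(-2*I*pi/3) = 0.)
Dividing by |G| = 6 gives 0/6 = 0, matching the row-orthogonality relation <chi_0, chi_1> = [chi_0 = chi_1].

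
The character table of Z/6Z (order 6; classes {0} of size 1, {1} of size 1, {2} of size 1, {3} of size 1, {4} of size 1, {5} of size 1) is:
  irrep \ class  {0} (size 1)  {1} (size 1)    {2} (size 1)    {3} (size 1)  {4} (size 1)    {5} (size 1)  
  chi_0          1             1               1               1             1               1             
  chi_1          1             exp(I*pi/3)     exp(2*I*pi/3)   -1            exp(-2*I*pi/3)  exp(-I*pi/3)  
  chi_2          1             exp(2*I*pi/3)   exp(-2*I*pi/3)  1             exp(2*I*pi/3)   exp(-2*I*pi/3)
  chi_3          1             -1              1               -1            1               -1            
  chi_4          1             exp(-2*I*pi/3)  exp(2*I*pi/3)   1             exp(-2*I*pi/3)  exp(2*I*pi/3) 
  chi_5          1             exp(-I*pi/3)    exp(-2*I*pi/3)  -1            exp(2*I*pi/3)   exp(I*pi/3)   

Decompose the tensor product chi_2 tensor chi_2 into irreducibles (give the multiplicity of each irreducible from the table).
chi_2 tensor chi_2 = chi_4 (all other irreducibles have multiplicity 0).

Explanation: The character of a tensor product is the pointwise product (chi_2 * chi_2)(C) = chi_2(C) * chi_2(C):
  {0}: (1)*(1), {1}: (exp(2*I*pi/3))*(exp(2*I*pi/3)), {2}: (exp(-2*I*pi/3))*(exp(-2*I*pi/3)), {3}: (1)*(1), {4}: (exp(2*I*pi/3))*(exp(2*I*pi/3)), {5}: (exp(-2*I*pi/3))*(exp(-2*I*pi/3))
so (chi_2 * chi_2) takes values
  {0} -> 1, {1} -> exp(-2*I*pi/3), {2} -> exp(2*I*pi/3), {3} -> 1, {4} -> exp(-2*I*pi/3), {5} -> exp(2*I*pi/3).
Now take the inner product of this character with each irreducible chi from the table, <chi_2*chi_2, chi> = (1/6) sum_C |C| (chi_2*chi_2)(C) conj(chi(C)):
  <chi_2*chi_2, chi_0> = (1/6)[1*(1)*conj(1) + 1*(exp(-2*I*pi/3))*conj(1) + 1*(exp(2*I*pi/3))*conj(1) + 1*(1)*conj(1) + 1*(exp(-2*I*pi/3))*conj(1) + 1*(exp(2*I*pi/3))*conj(1)]
      = (1/6)[(1) + (exp(-2*I*pi/3)) + (exp(2*I*pi/3)) + (1) + (exp(-2*I*pi/3)) + (exp(2*I*pi/3))] = 0/6 = 0
  <chi_2*chi_2, chi_1> = (1/6)[1*(1)*conj(1) + 1*(exp(-2*I*pi/3))*conj(exp(I*pi/3)) + 1*(exp(2*I*pi/3))*conj(exp(2*I*pi/3)) + 1*(1)*conj(-1) + 1*(exp(-2*I*pi/3))*conj(exp(-2*I*pi/3)) + 1*(exp(2*I*pi/3))*conj(exp(-I*pi/3))]
      = (1/6)[(1) + (-1) + (1) + (-1) + (1) + (-1)] = 0/6 = 0
  <chi_2*chi_2, chi_2> = (1/6)[1*(1)*conj(1) + 1*(exp(-2*I*pi/3))*conj(exp(2*I*pi/3)) + 1*(exp(2*I*pi/3))*conj(exp(-2*I*pi/3)) + 1*(1)*conj(1) + 1*(exp(-2*I*pi/3))*conj(exp(2*I*pi/3)) + 1*(exp(2*I*pi/3))*conj(exp(-2*I*pi/3))]
      = (1/6)[(1) + (exp(2*I*pi/3)) + (exp(-2*I*pi/3)) + (1) + (exp(2*I*pi/3)) + (exp(-2*I*pi/3))] = 0/6 = 0
  <chi_2*chi_2, chi_3> = (1/6)[1*(1)*conj(1) + 1*(exp(-2*I*pi/3))*conj(-1) + 1*(exp(2*I*pi/3))*conj(1) + 1*(1)*conj(-1) + 1*(exp(-2*I*pi/3))*conj(1) + 1*(exp(2*I*pi/3))*conj(-1)]
      = (1/6)[(1) + (-exp(-2*I*pi/3)) + (exp(2*I*pi/3)) + (-1) + (exp(-2*I*pi/3)) + (-exp(2*I*pi/3))] = 0/6 = 0
  <chi_2*chi_2, chi_4> = (1/6)[1*(1)*conj(1) + 1*(exp(-2*I*pi/3))*conj(exp(-2*I*pi/3)) + 1*(exp(2*I*pi/3))*conj(exp(2*I*pi/3)) + 1*(1)*conj(1) + 1*(exp(-2*I*pi/3))*conj(exp(-2*I*pi/3)) + 1*(exp(2*I*pi/3))*conj(exp(2*I*pi/3))]
      = (1/6)[(1) + (1) + (1) + (1) + (1) + (1)] = 6/6 = 1
  <chi_2*chi_2, chi_5> = (1/6)[1*(1)*conj(1) + 1*(exp(-2*I*pi/3))*conj(exp(-I*pi/3)) + 1*(exp(2*I*pi/3))*conj(exp(-2*I*pi/3)) + 1*(1)*conj(-1) + 1*(exp(-2*I*pi/3))*conj(exp(2*I*pi/3)) + 1*(exp(2*I*pi/3))*conj(exp(I*pi/3))]
      = (1/6)[(1) + (exp(-I*pi/3)) + (exp(-2*I*pi/3)) + (-1) + (exp(2*I*pi/3)) + (exp(I*pi/3))] = 0/6 = 0
(Exp terms are combined using exp(i*s)*conj(exp(i*t)) = exp(i*(s-t)), and sums of them are collapsed using the identity that for every m > 1 the m distinct m-th roots of unity sum to 0, e.g. 1 + exp(2*I*pi/3) + exp(-2*I*pi/3) = 0.)
Hence the multiplicities are chi_4: 1. Dimension check: dim(chi_2)*dim(chi_2) = 1*1 = 1 and sum (mult * dim) = 1*1 = 1.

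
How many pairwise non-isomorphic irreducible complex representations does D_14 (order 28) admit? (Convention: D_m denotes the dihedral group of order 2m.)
10

Details: The number of irreducible complex representations of a finite group equals its number of conjugacy classes. D_14 has 10 conjugacy classes (n/2 + 3 for n even), so D_14 (order 28) has exactly 10 irreducible complex representations.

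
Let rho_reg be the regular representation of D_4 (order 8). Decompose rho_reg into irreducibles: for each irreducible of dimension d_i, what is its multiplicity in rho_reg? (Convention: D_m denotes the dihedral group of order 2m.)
Each irreducible V_i of dimension d_i appears with multiplicity d_i, i.e. rho_reg = (direct sum over all irreducibles V_i) d_i V_i. The irreducible dimensions for D_4 are 1, 1, 1, 1, 2: 4 irreducibles of dimension 1, each with multiplicity 1; 1 irreducible of dimension 2, with multiplicity 2. Total dimension 4*1*1 + 1*2*2 = 8 = |G|.

Proof sketch: General theorem: in the regular representation of a finite group G, each irreducible appears with multiplicity equal to its dimension. Check: dim(rho_reg) = sum d_i^2 = 1 + 1 + 1 + 1 + 4 = 8 = |G|.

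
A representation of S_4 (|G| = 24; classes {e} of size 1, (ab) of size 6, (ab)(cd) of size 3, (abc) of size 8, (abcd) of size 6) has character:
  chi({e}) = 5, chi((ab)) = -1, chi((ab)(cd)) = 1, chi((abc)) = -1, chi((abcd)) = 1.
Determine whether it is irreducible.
Not irreducible (reducible): <chi, chi> = 2 > 1.

<chi, chi> = (1/|G|) sum_C |C| * |chi(C)|^2 = (1/24)[1*|5|^2 + 6*|-1|^2 + 3*|1|^2 + 8*|-1|^2 + 6*|1|^2]
  = (1/24)[(25) + (6) + (3) + (8) + (6)] = 48/24 = 2.
A character is irreducible iff <chi, chi> = 1, so this representation is reducible.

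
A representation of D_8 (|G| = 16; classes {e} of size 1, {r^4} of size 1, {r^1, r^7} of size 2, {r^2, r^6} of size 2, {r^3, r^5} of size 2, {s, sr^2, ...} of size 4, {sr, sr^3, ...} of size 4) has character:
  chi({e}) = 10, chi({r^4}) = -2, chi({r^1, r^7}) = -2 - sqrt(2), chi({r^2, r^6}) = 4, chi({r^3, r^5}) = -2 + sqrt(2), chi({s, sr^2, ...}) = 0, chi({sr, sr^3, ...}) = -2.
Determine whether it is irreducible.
Not irreducible (reducible): <chi, chi> = 11 > 1.

Working: <chi, chi> = (1/|G|) sum_C |C| * |chi(C)|^2 = (1/16)[1*|10|^2 + 1*|-2|^2 + 2*|-2 - sqrt(2)|^2 + 2*|4|^2 + 2*|-2 + sqrt(2)|^2 + 4*|0|^2 + 4*|-2|^2]
  = (1/16)[(100) + (4) + (8*sqrt(2) + 12) + (32) + (12 - 8*sqrt(2)) + (0) + (16)] = 176/16 = 11.
A character is irreducible iff <chi, chi> = 1, so this representation is reducible.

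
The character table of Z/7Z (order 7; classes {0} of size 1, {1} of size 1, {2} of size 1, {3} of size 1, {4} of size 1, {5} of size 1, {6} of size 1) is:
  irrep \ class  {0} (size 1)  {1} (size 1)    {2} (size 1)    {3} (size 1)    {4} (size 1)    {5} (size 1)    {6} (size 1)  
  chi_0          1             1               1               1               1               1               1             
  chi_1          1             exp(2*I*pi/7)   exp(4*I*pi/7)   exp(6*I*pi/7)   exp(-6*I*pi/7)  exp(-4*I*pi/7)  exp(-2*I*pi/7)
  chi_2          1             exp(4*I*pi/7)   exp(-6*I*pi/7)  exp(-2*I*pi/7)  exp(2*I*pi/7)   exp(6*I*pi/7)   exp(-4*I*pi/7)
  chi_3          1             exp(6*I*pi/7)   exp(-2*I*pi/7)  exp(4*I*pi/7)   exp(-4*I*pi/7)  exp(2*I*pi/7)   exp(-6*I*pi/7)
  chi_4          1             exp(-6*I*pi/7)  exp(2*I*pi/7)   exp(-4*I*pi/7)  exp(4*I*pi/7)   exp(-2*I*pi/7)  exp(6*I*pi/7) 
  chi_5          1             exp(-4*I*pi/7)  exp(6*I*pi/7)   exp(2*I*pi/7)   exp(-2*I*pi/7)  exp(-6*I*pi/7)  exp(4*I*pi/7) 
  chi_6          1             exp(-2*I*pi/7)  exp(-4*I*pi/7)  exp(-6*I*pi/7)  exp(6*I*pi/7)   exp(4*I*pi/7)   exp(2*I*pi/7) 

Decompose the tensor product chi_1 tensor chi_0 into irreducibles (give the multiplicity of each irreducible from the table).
chi_1 tensor chi_0 = chi_1 (all other irreducibles have multiplicity 0).

Why: The character of a tensor product is the pointwise product (chi_1 * chi_0)(C) = chi_1(C) * chi_0(C):
  {0}: (1)*(1), {1}: (exp(2*I*pi/7))*(1), {2}: (exp(4*I*pi/7))*(1), {3}: (exp(6*I*pi/7))*(1), {4}: (exp(-6*I*pi/7))*(1), {5}: (exp(-4*I*pi/7))*(1), {6}: (exp(-2*I*pi/7))*(1)
so (chi_1 * chi_0) takes values
  {0} -> 1, {1} -> exp(2*I*pi/7), {2} -> exp(4*I*pi/7), {3} -> exp(6*I*pi/7), {4} -> exp(-6*I*pi/7), {5} -> exp(-4*I*pi/7), {6} -> exp(-2*I*pi/7).
Now take the inner product of this character with each irreducible chi from the table, <chi_1*chi_0, chi> = (1/7) sum_C |C| (chi_1*chi_0)(C) conj(chi(C)):
  <chi_1*chi_0, chi_0> = (1/7)[1*(1)*conj(1) + 1*(exp(2*I*pi/7))*conj(1) + 1*(exp(4*I*pi/7))*conj(1) + 1*(exp(6*I*pi/7))*conj(1) + 1*(exp(-6*I*pi/7))*conj(1) + 1*(exp(-4*I*pi/7))*conj(1) + 1*(exp(-2*I*pi/7))*conj(1)]
      = (1/7)[(1) + (exp(2*I*pi/7)) + (exp(4*I*pi/7)) + (exp(6*I*pi/7)) + (exp(-6*I*pi/7)) + (exp(-4*I*pi/7)) + (exp(-2*I*pi/7))] = 0/7 = 0
  <chi_1*chi_0, chi_1> = (1/7)[1*(1)*conj(1) + 1*(exp(2*I*pi/7))*conj(exp(2*I*pi/7)) + 1*(exp(4*I*pi/7))*conj(exp(4*I*pi/7)) + 1*(exp(6*I*pi/7))*conj(exp(6*I*pi/7)) + 1*(exp(-6*I*pi/7))*conj(exp(-6*I*pi/7)) + 1*(exp(-4*I*pi/7))*conj(exp(-4*I*pi/7)) + 1*(exp(-2*I*pi/7))*conj(exp(-2*I*pi/7))]
      = (1/7)[(1) + (1) + (1) + (1) + (1) + (1) + (1)] = 7/7 = 1
  <chi_1*chi_0, chi_2> = (1/7)[1*(1)*conj(1) + 1*(exp(2*I*pi/7))*conj(exp(4*I*pi/7)) + 1*(exp(4*I*pi/7))*conj(exp(-6*I*pi/7)) + 1*(exp(6*I*pi/7))*conj(exp(-2*I*pi/7)) + 1*(exp(-6*I*pi/7))*conj(exp(2*I*pi/7)) + 1*(exp(-4*I*pi/7))*conj(exp(6*I*pi/7)) + 1*(exp(-2*I*pi/7))*conj(exp(-4*I*pi/7))]
      = (1/7)[(1) + (exp(-2*I*pi/7)) + (exp(-4*I*pi/7)) + (exp(-6*I*pi/7)) + (exp(6*I*pi/7)) + (exp(4*I*pi/7)) + (exp(2*I*pi/7))] = 0/7 = 0
  <chi_1*chi_0, chi_3> = (1/7)[1*(1)*conj(1) + 1*(exp(2*I*pi/7))*conj(exp(6*I*pi/7)) + 1*(exp(4*I*pi/7))*conj(exp(-2*I*pi/7)) + 1*(exp(6*I*pi/7))*conj(exp(4*I*pi/7)) + 1*(exp(-6*I*pi/7))*conj(exp(-4*I*pi/7)) + 1*(exp(-4*I*pi/7))*conj(exp(2*I*pi/7)) + 1*(exp(-2*I*pi/7))*conj(exp(-6*I*pi/7))]
      = (1/7)[(1) + (exp(-4*I*pi/7)) + (exp(6*I*pi/7)) + (exp(2*I*pi/7)) + (exp(-2*I*pi/7)) + (exp(-6*I*pi/7)) + (exp(4*I*pi/7))] = 0/7 = 0
  <chi_1*chi_0, chi_4> = (1/7)[1*(1)*conj(1) + 1*(exp(2*I*pi/7))*conj(exp(-6*I*pi/7)) + 1*(exp(4*I*pi/7))*conj(exp(2*I*pi/7)) + 1*(exp(6*I*pi/7))*conj(exp(-4*I*pi/7)) + 1*(exp(-6*I*pi/7))*conj(exp(4*I*pi/7)) + 1*(exp(-4*I*pi/7))*conj(exp(-2*I*pi/7)) + 1*(exp(-2*I*pi/7))*conj(exp(6*I*pi/7))]
      = (1/7)[(1) + (exp(-6*I*pi/7)) + (exp(2*I*pi/7)) + (exp(-4*I*pi/7)) + (exp(4*I*pi/7)) + (exp(-2*I*pi/7)) + (exp(6*I*pi/7))] = 0/7 = 0
  <chi_1*chi_0, chi_5> = (1/7)[1*(1)*conj(1) + 1*(exp(2*I*pi/7))*conj(exp(-4*I*pi/7)) + 1*(exp(4*I*pi/7))*conj(exp(6*I*pi/7)) + 1*(exp(6*I*pi/7))*conj(exp(2*I*pi/7)) + 1*(exp(-6*I*pi/7))*conj(exp(-2*I*pi/7)) + 1*(exp(-4*I*pi/7))*conj(exp(-6*I*pi/7)) + 1*(exp(-2*I*pi/7))*conj(exp(4*I*pi/7))]
      = (1/7)[(1) + (exp(6*I*pi/7)) + (exp(-2*I*pi/7)) + (exp(4*I*pi/7)) + (exp(-4*I*pi/7)) + (exp(2*I*pi/7)) + (exp(-6*I*pi/7))] = 0/7 = 0
  <chi_1*chi_0, chi_6> = (1/7)[1*(1)*conj(1) + 1*(exp(2*I*pi/7))*conj(exp(-2*I*pi/7)) + 1*(exp(4*I*pi/7))*conj(exp(-4*I*pi/7)) + 1*(exp(6*I*pi/7))*conj(exp(-6*I*pi/7)) + 1*(exp(-6*I*pi/7))*conj(exp(6*I*pi/7)) + 1*(exp(-4*I*pi/7))*conj(exp(4*I*pi/7)) + 1*(exp(-2*I*pi/7))*conj(exp(2*I*pi/7))]
      = (1/7)[(1) + (exp(4*I*pi/7)) + (exp(-6*I*pi/7)) + (exp(-2*I*pi/7)) + (exp(2*I*pi/7)) + (exp(6*I*pi/7)) + (exp(-4*I*pi/7))] = 0/7 = 0
(Exp terms are combined using exp(i*s)*conj(exp(i*t)) = exp(i*(s-t)), and sums of them are collapsed using the identity that for every m > 1 the m distinct m-th roots of unity sum to 0, e.g. 1 + exp(2*I*pi/3) + exp(-2*I*pi/3) = 0.)
Hence the multiplicities are chi_1: 1. Dimension check: dim(chi_1)*dim(chi_0) = 1*1 = 1 and sum (mult * dim) = 1*1 = 1.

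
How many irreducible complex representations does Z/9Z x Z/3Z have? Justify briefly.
27

Derivation: The number of irreducible complex representations of a finite group equals its number of conjugacy classes. Z/9Z x Z/3Z is abelian of order 27, so every element is its own conjugacy class: 27 classes, so Z/9Z x Z/3Z (order 27) has exactly 27 irreducible complex representations.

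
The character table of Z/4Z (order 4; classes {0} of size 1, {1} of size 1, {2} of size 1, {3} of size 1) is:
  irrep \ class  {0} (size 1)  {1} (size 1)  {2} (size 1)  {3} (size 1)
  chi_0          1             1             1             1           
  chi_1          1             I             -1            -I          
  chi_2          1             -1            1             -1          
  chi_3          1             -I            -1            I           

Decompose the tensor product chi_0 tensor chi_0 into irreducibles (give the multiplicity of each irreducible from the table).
chi_0 tensor chi_0 = chi_0 (all other irreducibles have multiplicity 0).

Derivation: The character of a tensor product is the pointwise product (chi_0 * chi_0)(C) = chi_0(C) * chi_0(C):
  {0}: (1)*(1), {1}: (1)*(1), {2}: (1)*(1), {3}: (1)*(1)
so (chi_0 * chi_0) takes values
  {0} -> 1, {1} -> 1, {2} -> 1, {3} -> 1.
Now take the inner product of this character with each irreducible chi from the table, <chi_0*chi_0, chi> = (1/4) sum_C |C| (chi_0*chi_0)(C) conj(chi(C)):
  <chi_0*chi_0, chi_0> = (1/4)[1*(1)*conj(1) + 1*(1)*conj(1) + 1*(1)*conj(1) + 1*(1)*conj(1)]
      = (1/4)[(1) + (1) + (1) + (1)] = 4/4 = 1
  <chi_0*chi_0, chi_1> = (1/4)[1*(1)*conj(1) + 1*(1)*conj(I) + 1*(1)*conj(-1) + 1*(1)*conj(-I)]
      = (1/4)[(1) + (-I) + (-1) + (I)] = 0/4 = 0
  <chi_0*chi_0, chi_2> = (1/4)[1*(1)*conj(1) + 1*(1)*conj(-1) + 1*(1)*conj(1) + 1*(1)*conj(-1)]
      = (1/4)[(1) + (-1) + (1) + (-1)] = 0/4 = 0
  <chi_0*chi_0, chi_3> = (1/4)[1*(1)*conj(1) + 1*(1)*conj(-I) + 1*(1)*conj(-1) + 1*(1)*conj(I)]
      = (1/4)[(1) + (I) + (-1) + (-I)] = 0/4 = 0
(Exp terms are combined using exp(i*s)*conj(exp(i*t)) = exp(i*(s-t)), and sums of them are collapsed using the identity that for every m > 1 the m distinct m-th roots of unity sum to 0, e.g. 1 + exp(2*I*pi/3) + exp(-2*I*pi/3) = 0.)
Hence the multiplicities are chi_0: 1. Dimension check: dim(chi_0)*dim(chi_0) = 1*1 = 1 and sum (mult * dim) = 1*1 = 1.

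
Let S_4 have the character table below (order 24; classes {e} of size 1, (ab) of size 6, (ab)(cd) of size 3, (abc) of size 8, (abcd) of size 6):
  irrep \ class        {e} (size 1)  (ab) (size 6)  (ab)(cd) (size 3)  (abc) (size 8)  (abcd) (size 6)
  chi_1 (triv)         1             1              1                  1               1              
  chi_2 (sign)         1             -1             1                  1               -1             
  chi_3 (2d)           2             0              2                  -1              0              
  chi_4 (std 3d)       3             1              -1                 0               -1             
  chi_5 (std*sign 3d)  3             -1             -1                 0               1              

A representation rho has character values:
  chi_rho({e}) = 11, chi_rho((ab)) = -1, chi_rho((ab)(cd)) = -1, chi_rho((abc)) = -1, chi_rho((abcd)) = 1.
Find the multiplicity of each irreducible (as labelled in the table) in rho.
Multiplicities: chi_1: 0, chi_2: 0, chi_3: 1, chi_4: 1, chi_5: 2.

Why: Use <chi_rho, chi> = (1/|G|) sum_C |C| * chi_rho(C) * conj(chi(C)) with |G| = 24 for each irreducible chi in the table:
  <chi_rho, chi_1> = (1/24)[1*(11)*conj(1) + 6*(-1)*conj(1) + 3*(-1)*conj(1) + 8*(-1)*conj(1) + 6*(1)*conj(1)]
      = (1/24)[(11) + (-6) + (-3) + (-8) + (6)] = 0/24 = 0
  <chi_rho, chi_2> = (1/24)[1*(11)*conj(1) + 6*(-1)*conj(-1) + 3*(-1)*conj(1) + 8*(-1)*conj(1) + 6*(1)*conj(-1)]
      = (1/24)[(11) + (6) + (-3) + (-8) + (-6)] = 0/24 = 0
  <chi_rho, chi_3> = (1/24)[1*(11)*conj(2) + 6*(-1)*conj(0) + 3*(-1)*conj(2) + 8*(-1)*conj(-1) + 6*(1)*conj(0)]
      = (1/24)[(22) + (0) + (-6) + (8) + (0)] = 24/24 = 1
  <chi_rho, chi_4> = (1/24)[1*(11)*conj(3) + 6*(-1)*conj(1) + 3*(-1)*conj(-1) + 8*(-1)*conj(0) + 6*(1)*conj(-1)]
      = (1/24)[(33) + (-6) + (3) + (0) + (-6)] = 24/24 = 1
  <chi_rho, chi_5> = (1/24)[1*(11)*conj(3) + 6*(-1)*conj(-1) + 3*(-1)*conj(-1) + 8*(-1)*conj(0) + 6*(1)*conj(1)]
      = (1/24)[(33) + (6) + (3) + (0) + (6)] = 48/24 = 2
Dimension check: dim(rho) = sum (mult * dim) = 0*1 + 0*1 + 1*2 + 1*3 + 2*3 = 11 = chi_rho(e) = 11.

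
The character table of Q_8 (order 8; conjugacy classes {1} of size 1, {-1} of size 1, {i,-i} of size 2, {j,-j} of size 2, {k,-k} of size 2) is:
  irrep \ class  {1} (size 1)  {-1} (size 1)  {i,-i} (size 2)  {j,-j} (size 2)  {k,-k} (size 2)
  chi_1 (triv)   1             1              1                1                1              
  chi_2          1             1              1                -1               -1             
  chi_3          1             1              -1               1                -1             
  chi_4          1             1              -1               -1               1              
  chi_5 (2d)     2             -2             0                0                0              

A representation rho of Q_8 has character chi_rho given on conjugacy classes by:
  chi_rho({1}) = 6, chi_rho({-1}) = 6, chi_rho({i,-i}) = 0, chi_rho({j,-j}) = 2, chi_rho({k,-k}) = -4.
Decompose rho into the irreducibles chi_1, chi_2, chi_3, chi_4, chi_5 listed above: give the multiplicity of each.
Multiplicities: chi_1: 1, chi_2: 2, chi_3: 3, chi_4: 0, chi_5: 0.

Proof sketch: Use <chi_rho, chi> = (1/|G|) sum_C |C| * chi_rho(C) * conj(chi(C)) with |G| = 8 for each irreducible chi in the table:
  <chi_rho, chi_1> = (1/8)[1*(6)*conj(1) + 1*(6)*conj(1) + 2*(0)*conj(1) + 2*(2)*conj(1) + 2*(-4)*conj(1)]
      = (1/8)[(6) + (6) + (0) + (4) + (-8)] = 8/8 = 1
  <chi_rho, chi_2> = (1/8)[1*(6)*conj(1) + 1*(6)*conj(1) + 2*(0)*conj(1) + 2*(2)*conj(-1) + 2*(-4)*conj(-1)]
      = (1/8)[(6) + (6) + (0) + (-4) + (8)] = 16/8 = 2
  <chi_rho, chi_3> = (1/8)[1*(6)*conj(1) + 1*(6)*conj(1) + 2*(0)*conj(-1) + 2*(2)*conj(1) + 2*(-4)*conj(-1)]
      = (1/8)[(6) + (6) + (0) + (4) + (8)] = 24/8 = 3
  <chi_rho, chi_4> = (1/8)[1*(6)*conj(1) + 1*(6)*conj(1) + 2*(0)*conj(-1) + 2*(2)*conj(-1) + 2*(-4)*conj(1)]
      = (1/8)[(6) + (6) + (0) + (-4) + (-8)] = 0/8 = 0
  <chi_rho, chi_5> = (1/8)[1*(6)*conj(2) + 1*(6)*conj(-2) + 2*(0)*conj(0) + 2*(2)*conj(0) + 2*(-4)*conj(0)]
      = (1/8)[(12) + (-12) + (0) + (0) + (0)] = 0/8 = 0
Dimension check: dim(rho) = sum (mult * dim) = 1*1 + 2*1 + 3*1 + 0*1 + 0*2 = 6 = chi_rho(e) = 6.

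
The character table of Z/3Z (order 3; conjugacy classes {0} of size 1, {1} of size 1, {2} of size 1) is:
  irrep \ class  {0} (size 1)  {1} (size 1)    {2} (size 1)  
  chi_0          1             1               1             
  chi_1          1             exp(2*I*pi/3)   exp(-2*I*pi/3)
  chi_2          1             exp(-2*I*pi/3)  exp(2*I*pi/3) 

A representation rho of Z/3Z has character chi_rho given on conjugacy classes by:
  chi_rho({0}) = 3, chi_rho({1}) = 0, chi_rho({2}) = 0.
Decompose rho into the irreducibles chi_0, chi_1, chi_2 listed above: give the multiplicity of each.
Multiplicities: chi_0: 1, chi_1: 1, chi_2: 1.

Proof sketch: Use <chi_rho, chi> = (1/|G|) sum_C |C| * chi_rho(C) * conj(chi(C)) with |G| = 3 for each irreducible chi in the table:
  <chi_rho, chi_0> = (1/3)[1*(3)*conj(1) + 1*(0)*conj(1) + 1*(0)*conj(1)]
      = (1/3)[(3) + (0) + (0)] = 3/3 = 1
  <chi_rho, chi_1> = (1/3)[1*(3)*conj(1) + 1*(0)*conj(exp(2*I*pi/3)) + 1*(0)*conj(exp(-2*I*pi/3))]
      = (1/3)[(3) + (0) + (0)] = 3/3 = 1
  <chi_rho, chi_2> = (1/3)[1*(3)*conj(1) + 1*(0)*conj(exp(-2*I*pi/3)) + 1*(0)*conj(exp(2*I*pi/3))]
      = (1/3)[(3) + (0) + (0)] = 3/3 = 1
(Exp terms are combined using exp(i*s)*conj(exp(i*t)) = exp(i*(s-t)), and sums of them are collapsed using the identity that for every m > 1 the m distinct m-th roots of unity sum to 0, e.g. 1 + exp(2*I*pi/3) + exp(-2*I*pi/3) = 0.)
Dimension check: dim(rho) = sum (mult * dim) = 1*1 + 1*1 + 1*1 = 3 = chi_rho(e) = 3.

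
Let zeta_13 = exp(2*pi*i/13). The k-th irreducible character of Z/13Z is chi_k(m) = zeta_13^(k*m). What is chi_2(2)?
chi_2(2) = zeta_13^4 = exp(8*I*pi/13)

Justification: chi_2(2) = zeta_13^(2*2) = zeta_13^4. Since zeta_13^13 = 1, this equals zeta_13^4 = exp(2*pi*i*4/13) = exp(8*I*pi/13).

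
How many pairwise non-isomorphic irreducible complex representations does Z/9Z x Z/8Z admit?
72

Details: The number of irreducible complex representations of a finite group equals its number of conjugacy classes. Z/9Z x Z/8Z is abelian of order 72, so every element is its own conjugacy class: 72 classes, so Z/9Z x Z/8Z (order 72) has exactly 72 irreducible complex representations.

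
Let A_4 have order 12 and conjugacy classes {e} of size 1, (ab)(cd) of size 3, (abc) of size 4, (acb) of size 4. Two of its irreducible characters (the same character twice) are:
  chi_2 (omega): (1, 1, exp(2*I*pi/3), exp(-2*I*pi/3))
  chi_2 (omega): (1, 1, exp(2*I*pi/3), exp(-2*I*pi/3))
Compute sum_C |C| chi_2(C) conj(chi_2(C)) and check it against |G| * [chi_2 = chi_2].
Sum = 12 = |G| = 12; so <chi_2, chi_2> = 1 (norm-1 confirms irreducibility).

Explanation: Compute term by term over conjugacy classes (|C| * chi_2(C) * conj(chi_2(C))):
  1*(1)*conj(1) + 3*(1)*conj(1) + 4*(exp(2*I*pi/3))*conj(exp(2*I*pi/3)) + 4*(exp(-2*I*pi/3))*conj(exp(-2*I*pi/3))
  = (1) + (3) + (4) + (4)
  = 12.
(Exp terms are combined using exp(i*s)*conj(exp(i*t)) = exp(i*(s-t)), and sums of them are collapsed using the identity that for every m > 1 the m distinct m-th roots of unity sum to 0, e.g. 1 + exp(2*I*pi/3) + exp(-2*I*pi/3) = 0.)
Dividing by |G| = 12 gives 12/12 = 1, matching the row-orthogonality relation <chi_2, chi_2> = [chi_2 = chi_2].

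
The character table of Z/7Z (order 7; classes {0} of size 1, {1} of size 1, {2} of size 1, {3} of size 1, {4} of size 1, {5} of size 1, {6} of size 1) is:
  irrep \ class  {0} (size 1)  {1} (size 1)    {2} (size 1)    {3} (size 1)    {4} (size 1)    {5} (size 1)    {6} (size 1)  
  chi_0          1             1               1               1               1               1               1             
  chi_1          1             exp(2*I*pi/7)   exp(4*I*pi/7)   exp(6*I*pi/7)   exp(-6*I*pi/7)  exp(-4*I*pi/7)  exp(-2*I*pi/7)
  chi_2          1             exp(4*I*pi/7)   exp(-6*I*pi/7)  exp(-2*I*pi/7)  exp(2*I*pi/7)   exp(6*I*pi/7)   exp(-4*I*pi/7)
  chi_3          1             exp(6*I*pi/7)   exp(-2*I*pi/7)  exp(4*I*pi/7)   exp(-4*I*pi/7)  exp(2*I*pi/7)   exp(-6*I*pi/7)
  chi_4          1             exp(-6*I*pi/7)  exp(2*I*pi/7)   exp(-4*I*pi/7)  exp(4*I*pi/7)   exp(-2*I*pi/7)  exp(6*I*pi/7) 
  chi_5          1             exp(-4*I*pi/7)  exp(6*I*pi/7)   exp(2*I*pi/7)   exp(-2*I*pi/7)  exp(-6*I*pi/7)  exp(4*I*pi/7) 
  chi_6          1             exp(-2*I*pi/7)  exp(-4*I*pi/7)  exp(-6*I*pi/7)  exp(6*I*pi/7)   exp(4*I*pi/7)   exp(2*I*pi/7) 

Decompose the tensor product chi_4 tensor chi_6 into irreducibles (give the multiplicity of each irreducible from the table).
chi_4 tensor chi_6 = chi_3 (all other irreducibles have multiplicity 0).

Reasoning: The character of a tensor product is the pointwise product (chi_4 * chi_6)(C) = chi_4(C) * chi_6(C):
  {0}: (1)*(1), {1}: (exp(-6*I*pi/7))*(exp(-2*I*pi/7)), {2}: (exp(2*I*pi/7))*(exp(-4*I*pi/7)), {3}: (exp(-4*I*pi/7))*(exp(-6*I*pi/7)), {4}: (exp(4*I*pi/7))*(exp(6*I*pi/7)), {5}: (exp(-2*I*pi/7))*(exp(4*I*pi/7)), {6}: (exp(6*I*pi/7))*(exp(2*I*pi/7))
so (chi_4 * chi_6) takes values
  {0} -> 1, {1} -> exp(6*I*pi/7), {2} -> exp(-2*I*pi/7), {3} -> exp(4*I*pi/7), {4} -> exp(-4*I*pi/7), {5} -> exp(2*I*pi/7), {6} -> exp(-6*I*pi/7).
Now take the inner product of this character with each irreducible chi from the table, <chi_4*chi_6, chi> = (1/7) sum_C |C| (chi_4*chi_6)(C) conj(chi(C)):
  <chi_4*chi_6, chi_0> = (1/7)[1*(1)*conj(1) + 1*(exp(6*I*pi/7))*conj(1) + 1*(exp(-2*I*pi/7))*conj(1) + 1*(exp(4*I*pi/7))*conj(1) + 1*(exp(-4*I*pi/7))*conj(1) + 1*(exp(2*I*pi/7))*conj(1) + 1*(exp(-6*I*pi/7))*conj(1)]
      = (1/7)[(1) + (exp(6*I*pi/7)) + (exp(-2*I*pi/7)) + (exp(4*I*pi/7)) + (exp(-4*I*pi/7)) + (exp(2*I*pi/7)) + (exp(-6*I*pi/7))] = 0/7 = 0
  <chi_4*chi_6, chi_1> = (1/7)[1*(1)*conj(1) + 1*(exp(6*I*pi/7))*conj(exp(2*I*pi/7)) + 1*(exp(-2*I*pi/7))*conj(exp(4*I*pi/7)) + 1*(exp(4*I*pi/7))*conj(exp(6*I*pi/7)) + 1*(exp(-4*I*pi/7))*conj(exp(-6*I*pi/7)) + 1*(exp(2*I*pi/7))*conj(exp(-4*I*pi/7)) + 1*(exp(-6*I*pi/7))*conj(exp(-2*I*pi/7))]
      = (1/7)[(1) + (exp(4*I*pi/7)) + (exp(-6*I*pi/7)) + (exp(-2*I*pi/7)) + (exp(2*I*pi/7)) + (exp(6*I*pi/7)) + (exp(-4*I*pi/7))] = 0/7 = 0
  <chi_4*chi_6, chi_2> = (1/7)[1*(1)*conj(1) + 1*(exp(6*I*pi/7))*conj(exp(4*I*pi/7)) + 1*(exp(-2*I*pi/7))*conj(exp(-6*I*pi/7)) + 1*(exp(4*I*pi/7))*conj(exp(-2*I*pi/7)) + 1*(exp(-4*I*pi/7))*conj(exp(2*I*pi/7)) + 1*(exp(2*I*pi/7))*conj(exp(6*I*pi/7)) + 1*(exp(-6*I*pi/7))*conj(exp(-4*I*pi/7))]
      = (1/7)[(1) + (exp(2*I*pi/7)) + (exp(4*I*pi/7)) + (exp(6*I*pi/7)) + (exp(-6*I*pi/7)) + (exp(-4*I*pi/7)) + (exp(-2*I*pi/7))] = 0/7 = 0
  <chi_4*chi_6, chi_3> = (1/7)[1*(1)*conj(1) + 1*(exp(6*I*pi/7))*conj(exp(6*I*pi/7)) + 1*(exp(-2*I*pi/7))*conj(exp(-2*I*pi/7)) + 1*(exp(4*I*pi/7))*conj(exp(4*I*pi/7)) + 1*(exp(-4*I*pi/7))*conj(exp(-4*I*pi/7)) + 1*(exp(2*I*pi/7))*conj(exp(2*I*pi/7)) + 1*(exp(-6*I*pi/7))*conj(exp(-6*I*pi/7))]
      = (1/7)[(1) + (1) + (1) + (1) + (1) + (1) + (1)] = 7/7 = 1
  <chi_4*chi_6, chi_4> = (1/7)[1*(1)*conj(1) + 1*(exp(6*I*pi/7))*conj(exp(-6*I*pi/7)) + 1*(exp(-2*I*pi/7))*conj(exp(2*I*pi/7)) + 1*(exp(4*I*pi/7))*conj(exp(-4*I*pi/7)) + 1*(exp(-4*I*pi/7))*conj(exp(4*I*pi/7)) + 1*(exp(2*I*pi/7))*conj(exp(-2*I*pi/7)) + 1*(exp(-6*I*pi/7))*conj(exp(6*I*pi/7))]
      = (1/7)[(1) + (exp(-2*I*pi/7)) + (exp(-4*I*pi/7)) + (exp(-6*I*pi/7)) + (exp(6*I*pi/7)) + (exp(4*I*pi/7)) + (exp(2*I*pi/7))] = 0/7 = 0
  <chi_4*chi_6, chi_5> = (1/7)[1*(1)*conj(1) + 1*(exp(6*I*pi/7))*conj(exp(-4*I*pi/7)) + 1*(exp(-2*I*pi/7))*conj(exp(6*I*pi/7)) + 1*(exp(4*I*pi/7))*conj(exp(2*I*pi/7)) + 1*(exp(-4*I*pi/7))*conj(exp(-2*I*pi/7)) + 1*(exp(2*I*pi/7))*conj(exp(-6*I*pi/7)) + 1*(exp(-6*I*pi/7))*conj(exp(4*I*pi/7))]
      = (1/7)[(1) + (exp(-4*I*pi/7)) + (exp(6*I*pi/7)) + (exp(2*I*pi/7)) + (exp(-2*I*pi/7)) + (exp(-6*I*pi/7)) + (exp(4*I*pi/7))] = 0/7 = 0
  <chi_4*chi_6, chi_6> = (1/7)[1*(1)*conj(1) + 1*(exp(6*I*pi/7))*conj(exp(-2*I*pi/7)) + 1*(exp(-2*I*pi/7))*conj(exp(-4*I*pi/7)) + 1*(exp(4*I*pi/7))*conj(exp(-6*I*pi/7)) + 1*(exp(-4*I*pi/7))*conj(exp(6*I*pi/7)) + 1*(exp(2*I*pi/7))*conj(exp(4*I*pi/7)) + 1*(exp(-6*I*pi/7))*conj(exp(2*I*pi/7))]
      = (1/7)[(1) + (exp(-6*I*pi/7)) + (exp(2*I*pi/7)) + (exp(-4*I*pi/7)) + (exp(4*I*pi/7)) + (exp(-2*I*pi/7)) + (exp(6*I*pi/7))] = 0/7 = 0
(Exp terms are combined using exp(i*s)*conj(exp(i*t)) = exp(i*(s-t)), and sums of them are collapsed using the identity that for every m > 1 the m distinct m-th roots of unity sum to 0, e.g. 1 + exp(2*I*pi/3) + exp(-2*I*pi/3) = 0.)
Hence the multiplicities are chi_3: 1. Dimension check: dim(chi_4)*dim(chi_6) = 1*1 = 1 and sum (mult * dim) = 1*1 = 1.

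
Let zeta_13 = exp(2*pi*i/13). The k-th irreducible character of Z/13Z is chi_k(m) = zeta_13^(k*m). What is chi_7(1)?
chi_7(1) = zeta_13^7 = exp(-12*I*pi/13)

Solution. chi_7(1) = zeta_13^(7*1) = zeta_13^7. Since zeta_13^13 = 1, this equals zeta_13^7 = exp(2*pi*i*7/13) = exp(-12*I*pi/13).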